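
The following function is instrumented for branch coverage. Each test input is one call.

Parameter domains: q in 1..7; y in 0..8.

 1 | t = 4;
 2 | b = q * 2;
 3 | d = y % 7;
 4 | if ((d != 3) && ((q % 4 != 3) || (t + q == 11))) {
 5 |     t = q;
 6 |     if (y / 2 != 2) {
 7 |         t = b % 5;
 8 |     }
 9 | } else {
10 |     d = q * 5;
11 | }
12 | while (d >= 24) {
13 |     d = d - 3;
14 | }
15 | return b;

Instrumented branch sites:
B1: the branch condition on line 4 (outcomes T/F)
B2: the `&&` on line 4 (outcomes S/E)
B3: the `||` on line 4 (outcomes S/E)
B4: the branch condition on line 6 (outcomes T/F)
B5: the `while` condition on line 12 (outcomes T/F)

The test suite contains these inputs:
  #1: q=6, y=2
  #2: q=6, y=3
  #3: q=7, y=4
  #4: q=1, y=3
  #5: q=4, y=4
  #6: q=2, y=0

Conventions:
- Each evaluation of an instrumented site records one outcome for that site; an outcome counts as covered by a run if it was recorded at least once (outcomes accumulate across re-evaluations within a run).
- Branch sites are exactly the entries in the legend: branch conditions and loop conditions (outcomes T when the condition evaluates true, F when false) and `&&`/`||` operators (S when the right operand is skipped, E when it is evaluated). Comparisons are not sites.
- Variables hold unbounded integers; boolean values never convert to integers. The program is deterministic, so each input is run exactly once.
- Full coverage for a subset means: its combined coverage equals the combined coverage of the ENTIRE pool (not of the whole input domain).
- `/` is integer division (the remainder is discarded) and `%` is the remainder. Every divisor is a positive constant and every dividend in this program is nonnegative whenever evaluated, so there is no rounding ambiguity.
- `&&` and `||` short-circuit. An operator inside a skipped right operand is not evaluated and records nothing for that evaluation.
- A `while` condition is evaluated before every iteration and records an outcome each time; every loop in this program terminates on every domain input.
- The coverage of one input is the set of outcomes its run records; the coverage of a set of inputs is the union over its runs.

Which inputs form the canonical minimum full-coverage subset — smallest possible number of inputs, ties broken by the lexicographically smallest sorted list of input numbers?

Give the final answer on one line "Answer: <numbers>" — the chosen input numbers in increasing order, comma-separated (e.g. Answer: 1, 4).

#1 (q=6, y=2) -> B2->E, B3->S, B1->T, B4->T, B5->F; covered: B1=T, B2=E, B3=S, B4=T, B5=F
#2 (q=6, y=3) -> B2->S, B1->F, B5->T, B5->T, B5->T, B5->F; covered: B1=F, B2=S, B5=T, B5=F
#3 (q=7, y=4) -> B2->E, B3->E, B1->T, B4->F, B5->F; covered: B1=T, B2=E, B3=E, B4=F, B5=F
#4 (q=1, y=3) -> B2->S, B1->F, B5->F; covered: B1=F, B2=S, B5=F
#5 (q=4, y=4) -> B2->E, B3->S, B1->T, B4->F, B5->F; covered: B1=T, B2=E, B3=S, B4=F, B5=F
#6 (q=2, y=0) -> B2->E, B3->S, B1->T, B4->T, B5->F; covered: B1=T, B2=E, B3=S, B4=T, B5=F
pool-wide coverage (10 outcomes): B1=T, B1=F, B2=S, B2=E, B3=S, B3=E, B4=T, B4=F, B5=T, B5=F
size 1 is not enough: best union over all size-1 subsets is 5/10
size 2 is not enough: best union over all size-2 subsets is 8/10
size 3: inputs {1, 2, 3} cover all 10 outcomes, and no lexicographically smaller subset of this size does

Answer: 1, 2, 3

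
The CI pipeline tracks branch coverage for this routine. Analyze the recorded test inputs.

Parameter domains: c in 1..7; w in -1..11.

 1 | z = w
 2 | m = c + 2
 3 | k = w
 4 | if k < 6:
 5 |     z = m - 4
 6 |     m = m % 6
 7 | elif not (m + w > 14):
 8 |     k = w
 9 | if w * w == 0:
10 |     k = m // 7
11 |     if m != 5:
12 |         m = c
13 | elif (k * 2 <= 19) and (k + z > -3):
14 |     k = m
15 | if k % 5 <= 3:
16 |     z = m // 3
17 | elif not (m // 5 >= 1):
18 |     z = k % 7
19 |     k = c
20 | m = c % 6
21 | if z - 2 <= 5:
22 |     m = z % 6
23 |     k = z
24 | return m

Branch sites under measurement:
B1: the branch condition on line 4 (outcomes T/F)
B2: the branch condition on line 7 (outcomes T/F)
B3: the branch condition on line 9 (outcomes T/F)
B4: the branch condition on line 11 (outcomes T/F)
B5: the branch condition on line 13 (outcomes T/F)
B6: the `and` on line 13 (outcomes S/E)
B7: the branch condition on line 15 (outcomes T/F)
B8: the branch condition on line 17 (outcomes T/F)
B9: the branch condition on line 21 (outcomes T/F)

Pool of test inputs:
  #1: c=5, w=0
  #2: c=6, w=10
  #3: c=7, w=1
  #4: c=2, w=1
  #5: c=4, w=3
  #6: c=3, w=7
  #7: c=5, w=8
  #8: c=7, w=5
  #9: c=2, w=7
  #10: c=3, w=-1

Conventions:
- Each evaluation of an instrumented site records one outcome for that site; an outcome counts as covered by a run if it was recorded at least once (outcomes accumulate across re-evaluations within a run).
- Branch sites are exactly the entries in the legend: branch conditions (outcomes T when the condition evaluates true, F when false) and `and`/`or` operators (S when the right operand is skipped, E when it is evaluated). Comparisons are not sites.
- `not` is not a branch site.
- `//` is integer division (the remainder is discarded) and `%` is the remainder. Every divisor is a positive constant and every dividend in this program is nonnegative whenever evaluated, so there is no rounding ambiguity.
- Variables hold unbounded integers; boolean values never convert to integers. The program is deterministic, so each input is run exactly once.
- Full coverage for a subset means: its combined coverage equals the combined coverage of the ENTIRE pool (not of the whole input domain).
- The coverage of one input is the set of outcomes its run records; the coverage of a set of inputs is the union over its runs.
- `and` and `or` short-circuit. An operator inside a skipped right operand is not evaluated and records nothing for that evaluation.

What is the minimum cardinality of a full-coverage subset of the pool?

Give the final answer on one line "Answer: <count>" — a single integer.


input #1, c=5, w=0: events B1->T, B3->T, B4->T, B7->T, B9->T; outcomes B1=T, B3=T, B4=T, B7=T, B9=T
input #2, c=6, w=10: events B1->F, B2->F, B3->F, B6->S, B5->F, B7->T, B9->T; outcomes B1=F, B2=F, B3=F, B5=F, B6=S, B7=T, B9=T
input #3, c=7, w=1: events B1->T, B3->F, B6->E, B5->T, B7->T, B9->T; outcomes B1=T, B3=F, B5=T, B6=E, B7=T, B9=T
input #4, c=2, w=1: events B1->T, B3->F, B6->E, B5->T, B7->F, B8->T, B9->T; outcomes B1=T, B3=F, B5=T, B6=E, B7=F, B8=T, B9=T
input #5, c=4, w=3: events B1->T, B3->F, B6->E, B5->T, B7->T, B9->T; outcomes B1=T, B3=F, B5=T, B6=E, B7=T, B9=T
input #6, c=3, w=7: events B1->F, B2->T, B3->F, B6->E, B5->T, B7->T, B9->T; outcomes B1=F, B2=T, B3=F, B5=T, B6=E, B7=T, B9=T
input #7, c=5, w=8: events B1->F, B2->F, B3->F, B6->E, B5->T, B7->T, B9->T; outcomes B1=F, B2=F, B3=F, B5=T, B6=E, B7=T, B9=T
input #8, c=7, w=5: events B1->T, B3->F, B6->E, B5->T, B7->T, B9->T; outcomes B1=T, B3=F, B5=T, B6=E, B7=T, B9=T
input #9, c=2, w=7: events B1->F, B2->T, B3->F, B6->E, B5->T, B7->F, B8->T, B9->T; outcomes B1=F, B2=T, B3=F, B5=T, B6=E, B7=F, B8=T, B9=T
input #10, c=3, w=-1: events B1->T, B3->F, B6->E, B5->T, B7->T, B9->T; outcomes B1=T, B3=F, B5=T, B6=E, B7=T, B9=T
pool-wide coverage (15 outcomes): B1=T, B1=F, B2=T, B2=F, B3=T, B3=F, B4=T, B5=T, B5=F, B6=S, B6=E, B7=T, B7=F, B8=T, B9=T
checked all size-1 subsets: none covers 15 outcomes (max 8/15)
checked all size-2 subsets: none covers 15 outcomes (max 12/15)
inputs {1, 2, 9} (size 3) cover everything; no size-3 subset with a lexicographically smaller index list covers all 15
Answer: 3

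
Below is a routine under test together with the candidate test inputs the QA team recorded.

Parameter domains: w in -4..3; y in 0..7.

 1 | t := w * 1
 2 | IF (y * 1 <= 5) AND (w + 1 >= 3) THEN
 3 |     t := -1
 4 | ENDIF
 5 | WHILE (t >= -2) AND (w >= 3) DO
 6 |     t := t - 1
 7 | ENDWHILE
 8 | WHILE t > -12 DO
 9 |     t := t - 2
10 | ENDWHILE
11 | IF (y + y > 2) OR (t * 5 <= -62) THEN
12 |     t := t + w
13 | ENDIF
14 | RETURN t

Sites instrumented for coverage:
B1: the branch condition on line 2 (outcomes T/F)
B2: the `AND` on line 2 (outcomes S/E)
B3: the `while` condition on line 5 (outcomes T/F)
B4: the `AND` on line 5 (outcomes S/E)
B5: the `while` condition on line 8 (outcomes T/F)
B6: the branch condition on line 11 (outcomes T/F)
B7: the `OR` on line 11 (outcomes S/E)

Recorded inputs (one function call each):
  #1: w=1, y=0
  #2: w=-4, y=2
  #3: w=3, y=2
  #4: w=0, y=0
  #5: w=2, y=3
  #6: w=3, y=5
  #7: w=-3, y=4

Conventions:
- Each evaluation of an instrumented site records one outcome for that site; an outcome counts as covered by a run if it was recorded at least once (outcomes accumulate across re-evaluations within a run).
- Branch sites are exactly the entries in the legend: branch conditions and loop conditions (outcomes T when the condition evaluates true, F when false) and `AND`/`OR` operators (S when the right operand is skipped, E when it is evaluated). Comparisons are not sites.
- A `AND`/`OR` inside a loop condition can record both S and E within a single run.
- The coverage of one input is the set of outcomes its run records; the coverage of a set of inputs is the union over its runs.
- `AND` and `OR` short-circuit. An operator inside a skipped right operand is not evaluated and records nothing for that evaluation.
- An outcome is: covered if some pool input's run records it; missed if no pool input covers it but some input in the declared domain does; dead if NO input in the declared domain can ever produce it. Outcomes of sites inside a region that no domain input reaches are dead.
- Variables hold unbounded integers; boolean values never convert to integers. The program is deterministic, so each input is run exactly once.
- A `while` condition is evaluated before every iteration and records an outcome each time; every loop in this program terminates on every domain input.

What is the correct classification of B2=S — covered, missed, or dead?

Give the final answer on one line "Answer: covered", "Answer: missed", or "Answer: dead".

no pool input records B2=S
but domain input (w=-4, y=6) does record it -> reachable, so missed

Answer: missed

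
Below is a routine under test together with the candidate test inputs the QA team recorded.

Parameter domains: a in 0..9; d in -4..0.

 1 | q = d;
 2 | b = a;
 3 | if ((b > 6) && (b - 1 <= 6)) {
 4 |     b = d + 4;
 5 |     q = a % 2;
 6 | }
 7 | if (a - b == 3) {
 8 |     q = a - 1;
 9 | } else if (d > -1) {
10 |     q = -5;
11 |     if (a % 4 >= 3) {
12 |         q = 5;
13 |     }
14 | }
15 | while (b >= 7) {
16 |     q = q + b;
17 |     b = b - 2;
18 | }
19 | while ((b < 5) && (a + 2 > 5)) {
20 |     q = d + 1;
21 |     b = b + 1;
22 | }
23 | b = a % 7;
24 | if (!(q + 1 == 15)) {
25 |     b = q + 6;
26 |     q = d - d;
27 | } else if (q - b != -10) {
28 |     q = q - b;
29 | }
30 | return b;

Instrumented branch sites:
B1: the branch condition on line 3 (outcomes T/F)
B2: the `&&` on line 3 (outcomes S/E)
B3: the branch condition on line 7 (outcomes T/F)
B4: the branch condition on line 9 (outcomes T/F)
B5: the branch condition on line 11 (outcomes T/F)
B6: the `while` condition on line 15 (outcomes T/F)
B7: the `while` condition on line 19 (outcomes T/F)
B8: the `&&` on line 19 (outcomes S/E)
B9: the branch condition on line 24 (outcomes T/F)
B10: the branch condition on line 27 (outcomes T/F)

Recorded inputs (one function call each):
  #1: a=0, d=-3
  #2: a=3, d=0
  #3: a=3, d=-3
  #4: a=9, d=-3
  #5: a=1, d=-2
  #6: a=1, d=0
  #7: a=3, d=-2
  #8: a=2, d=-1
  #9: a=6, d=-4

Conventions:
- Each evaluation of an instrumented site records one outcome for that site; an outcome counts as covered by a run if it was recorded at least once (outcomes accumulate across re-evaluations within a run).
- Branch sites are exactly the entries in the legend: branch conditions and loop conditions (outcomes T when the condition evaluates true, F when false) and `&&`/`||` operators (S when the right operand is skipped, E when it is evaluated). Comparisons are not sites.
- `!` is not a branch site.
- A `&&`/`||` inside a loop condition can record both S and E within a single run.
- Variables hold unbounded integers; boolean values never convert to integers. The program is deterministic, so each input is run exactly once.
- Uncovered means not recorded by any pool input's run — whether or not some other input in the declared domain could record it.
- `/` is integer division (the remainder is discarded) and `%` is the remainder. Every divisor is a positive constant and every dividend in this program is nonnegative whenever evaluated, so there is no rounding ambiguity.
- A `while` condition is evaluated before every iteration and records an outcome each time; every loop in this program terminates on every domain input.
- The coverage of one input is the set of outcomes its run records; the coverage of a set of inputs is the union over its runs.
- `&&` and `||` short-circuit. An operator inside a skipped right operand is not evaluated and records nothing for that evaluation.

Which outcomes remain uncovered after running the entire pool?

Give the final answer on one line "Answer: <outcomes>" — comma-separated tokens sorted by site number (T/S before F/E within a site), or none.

input #1 (a=0, d=-3): covers B1=F, B2=S, B3=F, B4=F, B6=F, B7=F, B8=E, B9=T
input #2 (a=3, d=0): covers B1=F, B2=S, B3=F, B4=T, B5=T, B6=F, B7=F, B8=E, B9=T
input #3 (a=3, d=-3): covers B1=F, B2=S, B3=F, B4=F, B6=F, B7=F, B8=E, B9=T
input #4 (a=9, d=-3): covers B1=F, B2=E, B3=F, B4=F, B6=T, B6=F, B7=F, B8=S, B9=T
input #5 (a=1, d=-2): covers B1=F, B2=S, B3=F, B4=F, B6=F, B7=F, B8=E, B9=T
input #6 (a=1, d=0): covers B1=F, B2=S, B3=F, B4=T, B5=F, B6=F, B7=F, B8=E, B9=T
input #7 (a=3, d=-2): covers B1=F, B2=S, B3=F, B4=F, B6=F, B7=F, B8=E, B9=T
input #8 (a=2, d=-1): covers B1=F, B2=S, B3=F, B4=F, B6=F, B7=F, B8=E, B9=T
input #9 (a=6, d=-4): covers B1=F, B2=S, B3=F, B4=F, B6=F, B7=F, B8=S, B9=T
union over the pool: B1=F, B2=S, B2=E, B3=F, B4=T, B4=F, B5=T, B5=F, B6=T, B6=F, B7=F, B8=S, B8=E, B9=T
uncovered (6 of 20): B1=T, B3=T, B7=T, B9=F, B10=T, B10=F

Answer: B1=T, B3=T, B7=T, B9=F, B10=T, B10=F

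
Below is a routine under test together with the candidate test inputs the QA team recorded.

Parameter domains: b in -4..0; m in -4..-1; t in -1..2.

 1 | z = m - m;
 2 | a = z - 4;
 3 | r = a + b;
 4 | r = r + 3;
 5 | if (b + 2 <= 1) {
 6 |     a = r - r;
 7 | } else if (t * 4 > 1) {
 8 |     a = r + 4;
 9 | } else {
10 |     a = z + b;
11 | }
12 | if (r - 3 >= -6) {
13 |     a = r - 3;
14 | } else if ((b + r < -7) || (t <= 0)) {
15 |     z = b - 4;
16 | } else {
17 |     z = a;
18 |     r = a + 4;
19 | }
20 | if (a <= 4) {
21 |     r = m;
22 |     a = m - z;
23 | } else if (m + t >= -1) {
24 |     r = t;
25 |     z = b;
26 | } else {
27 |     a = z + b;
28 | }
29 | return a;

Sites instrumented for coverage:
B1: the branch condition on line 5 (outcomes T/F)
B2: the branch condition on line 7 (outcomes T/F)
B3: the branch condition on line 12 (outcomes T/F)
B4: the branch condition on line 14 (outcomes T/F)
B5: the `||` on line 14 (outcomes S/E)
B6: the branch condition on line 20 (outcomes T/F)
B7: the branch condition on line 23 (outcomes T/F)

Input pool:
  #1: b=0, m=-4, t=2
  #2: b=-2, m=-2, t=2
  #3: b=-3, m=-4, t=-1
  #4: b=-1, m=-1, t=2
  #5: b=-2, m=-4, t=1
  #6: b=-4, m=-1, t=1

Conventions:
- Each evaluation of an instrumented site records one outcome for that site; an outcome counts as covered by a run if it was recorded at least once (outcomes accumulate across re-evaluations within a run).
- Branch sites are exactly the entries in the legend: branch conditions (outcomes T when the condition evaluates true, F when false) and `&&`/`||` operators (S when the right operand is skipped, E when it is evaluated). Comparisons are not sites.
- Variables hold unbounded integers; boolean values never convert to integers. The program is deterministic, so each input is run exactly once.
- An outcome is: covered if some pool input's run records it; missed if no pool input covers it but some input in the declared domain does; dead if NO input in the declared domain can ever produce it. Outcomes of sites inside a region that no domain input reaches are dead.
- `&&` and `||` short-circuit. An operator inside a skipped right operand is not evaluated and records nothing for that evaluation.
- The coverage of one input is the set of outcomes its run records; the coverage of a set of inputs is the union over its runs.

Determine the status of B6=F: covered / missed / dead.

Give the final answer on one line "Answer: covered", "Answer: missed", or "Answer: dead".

no pool input records B6=F
checking all 80 inputs in the declared domain: B6=F is never recorded -> dead

Answer: dead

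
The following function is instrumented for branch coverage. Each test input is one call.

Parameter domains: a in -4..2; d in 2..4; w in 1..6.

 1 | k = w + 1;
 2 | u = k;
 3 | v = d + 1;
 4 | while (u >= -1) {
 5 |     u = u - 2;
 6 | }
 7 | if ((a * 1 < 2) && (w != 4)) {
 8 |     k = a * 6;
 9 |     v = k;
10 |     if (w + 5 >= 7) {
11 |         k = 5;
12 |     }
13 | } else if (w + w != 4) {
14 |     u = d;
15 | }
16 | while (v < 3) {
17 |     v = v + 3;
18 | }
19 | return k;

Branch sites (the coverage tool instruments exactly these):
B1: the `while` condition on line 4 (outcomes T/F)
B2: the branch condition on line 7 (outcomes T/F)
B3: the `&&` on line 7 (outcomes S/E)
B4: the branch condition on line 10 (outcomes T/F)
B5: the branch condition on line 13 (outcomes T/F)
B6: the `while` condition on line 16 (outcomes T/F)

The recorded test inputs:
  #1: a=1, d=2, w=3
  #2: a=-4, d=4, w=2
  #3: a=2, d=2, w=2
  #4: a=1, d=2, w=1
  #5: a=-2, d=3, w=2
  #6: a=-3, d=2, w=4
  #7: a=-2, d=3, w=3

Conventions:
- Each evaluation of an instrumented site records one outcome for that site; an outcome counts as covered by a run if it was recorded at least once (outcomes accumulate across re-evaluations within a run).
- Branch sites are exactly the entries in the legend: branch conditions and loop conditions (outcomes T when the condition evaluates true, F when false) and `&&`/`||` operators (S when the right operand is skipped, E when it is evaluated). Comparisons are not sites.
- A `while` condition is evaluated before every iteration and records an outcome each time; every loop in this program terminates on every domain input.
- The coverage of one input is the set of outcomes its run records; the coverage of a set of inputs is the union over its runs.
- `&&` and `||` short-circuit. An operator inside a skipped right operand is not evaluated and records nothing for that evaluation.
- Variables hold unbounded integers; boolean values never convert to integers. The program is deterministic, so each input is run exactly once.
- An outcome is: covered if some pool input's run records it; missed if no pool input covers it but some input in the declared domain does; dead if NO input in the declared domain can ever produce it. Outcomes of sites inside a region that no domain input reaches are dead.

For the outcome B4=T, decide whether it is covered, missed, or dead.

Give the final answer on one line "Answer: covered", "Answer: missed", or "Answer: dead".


B4=T is recorded by pool input(s) 1, 2, 5, 7 -> covered
Answer: covered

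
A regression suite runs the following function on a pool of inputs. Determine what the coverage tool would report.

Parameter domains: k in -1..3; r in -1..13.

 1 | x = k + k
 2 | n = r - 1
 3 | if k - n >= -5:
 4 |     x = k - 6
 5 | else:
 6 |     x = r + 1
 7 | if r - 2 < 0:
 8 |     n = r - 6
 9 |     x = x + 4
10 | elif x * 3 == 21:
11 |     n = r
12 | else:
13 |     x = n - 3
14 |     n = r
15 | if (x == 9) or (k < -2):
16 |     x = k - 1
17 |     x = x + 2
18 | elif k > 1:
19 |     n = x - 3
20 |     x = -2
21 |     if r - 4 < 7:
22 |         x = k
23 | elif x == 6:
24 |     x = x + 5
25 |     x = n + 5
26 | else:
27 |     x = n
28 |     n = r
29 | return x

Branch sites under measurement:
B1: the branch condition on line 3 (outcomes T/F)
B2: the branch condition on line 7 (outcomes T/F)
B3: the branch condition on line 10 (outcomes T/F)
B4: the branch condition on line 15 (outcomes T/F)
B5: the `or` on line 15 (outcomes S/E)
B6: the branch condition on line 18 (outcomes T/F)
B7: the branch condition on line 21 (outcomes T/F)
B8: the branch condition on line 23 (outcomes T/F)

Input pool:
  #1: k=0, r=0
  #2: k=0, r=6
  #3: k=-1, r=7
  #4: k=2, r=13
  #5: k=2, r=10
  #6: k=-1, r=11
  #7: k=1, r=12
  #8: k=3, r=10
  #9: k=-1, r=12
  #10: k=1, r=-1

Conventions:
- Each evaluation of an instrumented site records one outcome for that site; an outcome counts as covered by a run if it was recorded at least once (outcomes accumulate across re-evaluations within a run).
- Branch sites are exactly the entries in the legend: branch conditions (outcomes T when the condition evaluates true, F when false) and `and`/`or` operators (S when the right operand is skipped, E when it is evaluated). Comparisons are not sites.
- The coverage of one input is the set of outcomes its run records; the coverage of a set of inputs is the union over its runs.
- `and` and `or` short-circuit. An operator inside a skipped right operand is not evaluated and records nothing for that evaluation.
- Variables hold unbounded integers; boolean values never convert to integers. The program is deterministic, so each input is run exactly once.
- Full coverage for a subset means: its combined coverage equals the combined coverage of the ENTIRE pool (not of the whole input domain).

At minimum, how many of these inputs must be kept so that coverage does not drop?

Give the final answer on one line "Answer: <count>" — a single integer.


run #1 (k=0, r=0) records B1=T, B2=T, B4=F, B5=E, B6=F, B8=F
run #2 (k=0, r=6) records B1=T, B2=F, B3=F, B4=F, B5=E, B6=F, B8=F
run #3 (k=-1, r=7) records B1=F, B2=F, B3=F, B4=F, B5=E, B6=F, B8=F
run #4 (k=2, r=13) records B1=F, B2=F, B3=F, B4=T, B5=S
run #5 (k=2, r=10) records B1=F, B2=F, B3=F, B4=F, B5=E, B6=T, B7=T
run #6 (k=-1, r=11) records B1=F, B2=F, B3=F, B4=F, B5=E, B6=F, B8=F
run #7 (k=1, r=12) records B1=F, B2=F, B3=F, B4=F, B5=E, B6=F, B8=F
run #8 (k=3, r=10) records B1=F, B2=F, B3=F, B4=F, B5=E, B6=T, B7=T
run #9 (k=-1, r=12) records B1=F, B2=F, B3=F, B4=F, B5=E, B6=F, B8=F
run #10 (k=1, r=-1) records B1=T, B2=T, B4=F, B5=E, B6=F, B8=F
union over all inputs: B1=T, B1=F, B2=T, B2=F, B3=F, B4=T, B4=F, B5=S, B5=E, B6=T, B6=F, B7=T, B8=F (13 outcomes)
every size-1 subset falls short of the 13 outcomes (best: 7/13)
every size-2 subset falls short of the 13 outcomes (best: 11/13)
at size 3, {1, 4, 5} reaches all 13 outcomes; every lexicographically earlier size-3 subset fails
Answer: 3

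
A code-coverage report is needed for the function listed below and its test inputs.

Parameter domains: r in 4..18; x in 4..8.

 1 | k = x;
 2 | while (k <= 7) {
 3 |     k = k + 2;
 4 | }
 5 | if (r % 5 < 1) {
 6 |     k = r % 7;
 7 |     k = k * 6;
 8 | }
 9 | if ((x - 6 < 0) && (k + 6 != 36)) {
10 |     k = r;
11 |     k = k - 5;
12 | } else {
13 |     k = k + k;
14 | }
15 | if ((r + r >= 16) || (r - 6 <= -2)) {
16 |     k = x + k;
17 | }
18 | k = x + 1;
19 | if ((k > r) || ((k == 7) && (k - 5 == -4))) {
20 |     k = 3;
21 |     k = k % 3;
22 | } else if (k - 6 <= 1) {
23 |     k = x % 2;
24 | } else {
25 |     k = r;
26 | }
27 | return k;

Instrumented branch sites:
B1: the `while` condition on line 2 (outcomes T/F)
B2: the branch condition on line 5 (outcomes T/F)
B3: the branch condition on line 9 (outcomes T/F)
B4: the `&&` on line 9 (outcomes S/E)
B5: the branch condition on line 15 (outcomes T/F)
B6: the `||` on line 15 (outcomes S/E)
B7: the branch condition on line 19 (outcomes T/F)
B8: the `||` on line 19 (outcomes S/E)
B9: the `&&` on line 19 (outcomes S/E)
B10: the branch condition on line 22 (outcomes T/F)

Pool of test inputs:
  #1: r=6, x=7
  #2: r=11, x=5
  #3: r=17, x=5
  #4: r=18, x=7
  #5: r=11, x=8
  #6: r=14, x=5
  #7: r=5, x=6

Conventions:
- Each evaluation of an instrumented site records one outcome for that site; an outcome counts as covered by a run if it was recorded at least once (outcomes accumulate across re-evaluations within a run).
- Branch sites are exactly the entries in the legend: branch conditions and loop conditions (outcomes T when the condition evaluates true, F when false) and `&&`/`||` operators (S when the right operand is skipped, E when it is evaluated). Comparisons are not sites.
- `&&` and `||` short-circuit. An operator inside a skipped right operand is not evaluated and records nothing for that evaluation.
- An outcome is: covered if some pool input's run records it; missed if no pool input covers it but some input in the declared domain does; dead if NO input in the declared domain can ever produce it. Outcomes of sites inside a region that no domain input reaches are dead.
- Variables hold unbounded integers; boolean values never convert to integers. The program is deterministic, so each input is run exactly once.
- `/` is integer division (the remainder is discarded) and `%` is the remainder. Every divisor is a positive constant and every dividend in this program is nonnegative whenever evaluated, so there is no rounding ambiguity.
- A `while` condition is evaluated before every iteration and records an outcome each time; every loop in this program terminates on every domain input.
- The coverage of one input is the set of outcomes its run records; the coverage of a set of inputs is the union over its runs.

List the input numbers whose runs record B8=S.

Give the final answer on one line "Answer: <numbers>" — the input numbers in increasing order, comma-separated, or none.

input #1 (r=6, x=7): hits B8=S
input #2 (r=11, x=5): never hits B8=S
input #3 (r=17, x=5): never hits B8=S
input #4 (r=18, x=7): never hits B8=S
input #5 (r=11, x=8): never hits B8=S
input #6 (r=14, x=5): never hits B8=S
input #7 (r=5, x=6): hits B8=S

Answer: 1, 7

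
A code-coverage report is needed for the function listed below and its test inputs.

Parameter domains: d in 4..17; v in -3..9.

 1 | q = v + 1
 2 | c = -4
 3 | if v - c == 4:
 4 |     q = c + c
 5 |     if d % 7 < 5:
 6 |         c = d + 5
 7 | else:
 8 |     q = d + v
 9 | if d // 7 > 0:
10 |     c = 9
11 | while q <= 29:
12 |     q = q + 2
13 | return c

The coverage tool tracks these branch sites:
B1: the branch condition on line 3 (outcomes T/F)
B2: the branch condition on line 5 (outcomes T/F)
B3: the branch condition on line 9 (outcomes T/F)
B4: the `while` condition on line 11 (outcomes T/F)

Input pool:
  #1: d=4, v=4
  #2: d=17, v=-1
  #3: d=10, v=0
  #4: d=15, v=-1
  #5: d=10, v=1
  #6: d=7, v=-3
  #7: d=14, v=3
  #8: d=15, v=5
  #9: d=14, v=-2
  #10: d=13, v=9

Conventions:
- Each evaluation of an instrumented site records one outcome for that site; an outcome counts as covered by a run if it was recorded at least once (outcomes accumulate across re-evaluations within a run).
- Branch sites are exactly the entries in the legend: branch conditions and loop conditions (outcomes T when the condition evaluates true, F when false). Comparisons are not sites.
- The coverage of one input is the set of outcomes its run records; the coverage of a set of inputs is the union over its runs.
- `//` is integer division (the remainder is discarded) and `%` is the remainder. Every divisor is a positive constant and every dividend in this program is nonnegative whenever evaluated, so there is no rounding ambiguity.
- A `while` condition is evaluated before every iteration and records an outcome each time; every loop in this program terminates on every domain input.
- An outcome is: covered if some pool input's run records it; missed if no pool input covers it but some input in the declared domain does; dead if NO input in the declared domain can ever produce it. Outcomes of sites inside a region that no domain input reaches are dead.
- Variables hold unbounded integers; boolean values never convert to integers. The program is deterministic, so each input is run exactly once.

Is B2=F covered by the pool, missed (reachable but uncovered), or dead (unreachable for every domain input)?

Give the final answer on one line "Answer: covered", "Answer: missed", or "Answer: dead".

no pool input records B2=F
but domain input (d=5, v=0) does record it -> reachable, so missed

Answer: missed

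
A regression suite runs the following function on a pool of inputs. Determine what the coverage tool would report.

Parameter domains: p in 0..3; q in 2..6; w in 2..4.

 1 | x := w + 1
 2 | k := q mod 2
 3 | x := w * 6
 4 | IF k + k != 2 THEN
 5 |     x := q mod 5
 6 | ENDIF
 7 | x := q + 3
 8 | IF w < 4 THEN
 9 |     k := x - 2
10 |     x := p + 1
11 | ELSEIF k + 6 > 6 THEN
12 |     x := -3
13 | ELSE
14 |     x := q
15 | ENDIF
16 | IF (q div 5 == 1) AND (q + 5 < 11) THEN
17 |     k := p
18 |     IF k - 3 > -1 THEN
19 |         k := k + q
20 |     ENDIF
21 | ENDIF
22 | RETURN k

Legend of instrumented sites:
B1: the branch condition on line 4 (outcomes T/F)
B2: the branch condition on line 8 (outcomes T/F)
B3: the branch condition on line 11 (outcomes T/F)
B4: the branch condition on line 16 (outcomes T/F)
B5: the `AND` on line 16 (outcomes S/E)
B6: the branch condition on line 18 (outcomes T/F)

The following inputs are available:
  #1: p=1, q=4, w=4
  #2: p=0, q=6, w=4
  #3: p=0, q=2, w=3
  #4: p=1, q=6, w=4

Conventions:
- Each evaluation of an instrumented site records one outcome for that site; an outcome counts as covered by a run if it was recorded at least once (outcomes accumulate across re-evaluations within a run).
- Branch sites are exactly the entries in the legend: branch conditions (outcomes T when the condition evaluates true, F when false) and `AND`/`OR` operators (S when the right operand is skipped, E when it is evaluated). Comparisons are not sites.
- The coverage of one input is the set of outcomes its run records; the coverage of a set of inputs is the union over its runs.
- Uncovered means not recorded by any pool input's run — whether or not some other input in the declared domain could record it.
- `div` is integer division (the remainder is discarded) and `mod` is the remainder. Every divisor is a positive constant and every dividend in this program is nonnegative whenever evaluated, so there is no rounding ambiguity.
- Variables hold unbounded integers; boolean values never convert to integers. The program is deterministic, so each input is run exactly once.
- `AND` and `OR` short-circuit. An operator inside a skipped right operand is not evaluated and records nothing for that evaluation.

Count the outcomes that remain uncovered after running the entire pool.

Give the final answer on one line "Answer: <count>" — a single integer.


input #1 (p=1, q=4, w=4): events B1->T, B2->F, B3->F, B5->S, B4->F; covers B1=T, B2=F, B3=F, B4=F, B5=S
input #2 (p=0, q=6, w=4): events B1->T, B2->F, B3->F, B5->E, B4->F; covers B1=T, B2=F, B3=F, B4=F, B5=E
input #3 (p=0, q=2, w=3): events B1->T, B2->T, B5->S, B4->F; covers B1=T, B2=T, B4=F, B5=S
input #4 (p=1, q=6, w=4): events B1->T, B2->F, B3->F, B5->E, B4->F; covers B1=T, B2=F, B3=F, B4=F, B5=E
union over the pool: B1=T, B2=T, B2=F, B3=F, B4=F, B5=S, B5=E
uncovered (5 of 12): B1=F, B3=T, B4=T, B6=T, B6=F
Answer: 5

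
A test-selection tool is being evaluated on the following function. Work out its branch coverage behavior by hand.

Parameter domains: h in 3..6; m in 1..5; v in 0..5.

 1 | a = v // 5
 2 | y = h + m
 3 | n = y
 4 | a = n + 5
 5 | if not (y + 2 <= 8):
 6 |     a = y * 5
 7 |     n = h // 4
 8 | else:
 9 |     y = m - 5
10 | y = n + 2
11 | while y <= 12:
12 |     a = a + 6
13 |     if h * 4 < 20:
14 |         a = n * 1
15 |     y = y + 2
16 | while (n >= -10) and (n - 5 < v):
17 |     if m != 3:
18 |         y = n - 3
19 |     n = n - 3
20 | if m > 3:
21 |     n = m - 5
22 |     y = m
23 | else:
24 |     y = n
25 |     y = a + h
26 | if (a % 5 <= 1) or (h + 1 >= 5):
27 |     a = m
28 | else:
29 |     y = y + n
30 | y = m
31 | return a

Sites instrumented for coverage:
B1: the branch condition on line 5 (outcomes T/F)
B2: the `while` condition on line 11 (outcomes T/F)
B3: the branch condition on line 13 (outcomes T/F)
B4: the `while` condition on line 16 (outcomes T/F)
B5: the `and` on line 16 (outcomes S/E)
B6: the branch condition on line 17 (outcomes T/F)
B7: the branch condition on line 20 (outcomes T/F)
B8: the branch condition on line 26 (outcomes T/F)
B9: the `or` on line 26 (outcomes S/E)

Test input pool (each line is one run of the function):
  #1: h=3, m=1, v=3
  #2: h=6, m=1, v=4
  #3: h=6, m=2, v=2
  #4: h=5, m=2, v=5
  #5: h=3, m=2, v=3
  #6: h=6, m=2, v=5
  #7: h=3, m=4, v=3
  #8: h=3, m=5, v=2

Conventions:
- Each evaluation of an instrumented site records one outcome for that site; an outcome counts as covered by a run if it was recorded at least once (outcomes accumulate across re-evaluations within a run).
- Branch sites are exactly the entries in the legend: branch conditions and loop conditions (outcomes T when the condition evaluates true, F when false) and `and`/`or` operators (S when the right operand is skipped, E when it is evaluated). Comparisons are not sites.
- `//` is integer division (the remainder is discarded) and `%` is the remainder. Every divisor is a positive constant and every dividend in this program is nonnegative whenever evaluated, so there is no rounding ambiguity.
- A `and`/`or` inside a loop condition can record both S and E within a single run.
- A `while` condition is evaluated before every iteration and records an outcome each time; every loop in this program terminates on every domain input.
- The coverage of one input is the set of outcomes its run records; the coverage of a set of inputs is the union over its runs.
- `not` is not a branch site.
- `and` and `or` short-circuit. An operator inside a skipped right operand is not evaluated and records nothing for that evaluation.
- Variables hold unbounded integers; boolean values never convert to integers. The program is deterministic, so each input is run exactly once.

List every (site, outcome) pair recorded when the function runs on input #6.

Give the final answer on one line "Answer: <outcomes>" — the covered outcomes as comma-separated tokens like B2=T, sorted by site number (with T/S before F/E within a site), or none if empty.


Tracing the run of input #6 (h=6, m=2, v=5):
  B1->T, B2->T, B3->F, B2->T, B3->F, B2->T, B3->F, B2->T, B3->F, B2->T
  B3->F, B2->F, B5->E, B4->T, B6->T, B5->E, B4->T, B6->T, B5->E, B4->T
  B6->T, B5->E, B4->T, B6->T, B5->S, B4->F, B7->F, B9->S, B8->T
deduplicating events, the covered set is: B1=T, B2=T, B2=F, B3=F, B4=T, B4=F, B5=S, B5=E, B6=T, B7=F, B8=T, B9=S
Answer: B1=T, B2=T, B2=F, B3=F, B4=T, B4=F, B5=S, B5=E, B6=T, B7=F, B8=T, B9=S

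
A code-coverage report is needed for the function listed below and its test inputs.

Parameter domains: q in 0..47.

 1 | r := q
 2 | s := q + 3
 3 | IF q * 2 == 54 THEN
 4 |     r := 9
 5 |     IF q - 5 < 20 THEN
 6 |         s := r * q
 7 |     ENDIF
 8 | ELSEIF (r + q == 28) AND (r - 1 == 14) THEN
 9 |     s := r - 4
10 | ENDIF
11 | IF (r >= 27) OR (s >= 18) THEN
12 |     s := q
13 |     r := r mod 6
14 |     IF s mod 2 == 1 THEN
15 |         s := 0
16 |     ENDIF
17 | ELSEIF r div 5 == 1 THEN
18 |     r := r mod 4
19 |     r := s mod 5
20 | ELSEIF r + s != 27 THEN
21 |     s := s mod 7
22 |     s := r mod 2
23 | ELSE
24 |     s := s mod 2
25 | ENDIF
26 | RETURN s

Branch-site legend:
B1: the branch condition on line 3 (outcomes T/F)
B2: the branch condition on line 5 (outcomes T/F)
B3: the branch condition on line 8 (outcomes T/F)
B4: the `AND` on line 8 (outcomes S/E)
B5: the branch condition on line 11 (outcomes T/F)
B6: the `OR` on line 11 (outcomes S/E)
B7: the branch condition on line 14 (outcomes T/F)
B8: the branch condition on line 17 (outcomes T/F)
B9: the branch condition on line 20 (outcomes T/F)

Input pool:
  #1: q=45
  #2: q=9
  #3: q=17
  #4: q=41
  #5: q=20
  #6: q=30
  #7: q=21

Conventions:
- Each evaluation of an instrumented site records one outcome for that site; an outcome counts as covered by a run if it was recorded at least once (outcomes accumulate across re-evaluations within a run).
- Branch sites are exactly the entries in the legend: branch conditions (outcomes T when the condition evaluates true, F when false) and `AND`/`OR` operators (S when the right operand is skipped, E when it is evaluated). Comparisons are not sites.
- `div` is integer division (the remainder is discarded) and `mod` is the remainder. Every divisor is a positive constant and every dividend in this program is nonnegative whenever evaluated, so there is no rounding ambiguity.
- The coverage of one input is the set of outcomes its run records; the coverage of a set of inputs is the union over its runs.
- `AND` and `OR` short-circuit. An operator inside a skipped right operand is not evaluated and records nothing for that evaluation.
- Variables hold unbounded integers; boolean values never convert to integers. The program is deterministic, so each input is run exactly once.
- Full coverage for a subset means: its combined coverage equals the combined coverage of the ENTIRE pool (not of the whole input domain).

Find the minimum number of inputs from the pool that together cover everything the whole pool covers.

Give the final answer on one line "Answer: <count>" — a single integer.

input #1 (q=45): covers B1=F, B3=F, B4=S, B5=T, B6=S, B7=T
input #2 (q=9): covers B1=F, B3=F, B4=S, B5=F, B6=E, B8=T
input #3 (q=17): covers B1=F, B3=F, B4=S, B5=T, B6=E, B7=T
input #4 (q=41): covers B1=F, B3=F, B4=S, B5=T, B6=S, B7=T
input #5 (q=20): covers B1=F, B3=F, B4=S, B5=T, B6=E, B7=F
input #6 (q=30): covers B1=F, B3=F, B4=S, B5=T, B6=S, B7=F
input #7 (q=21): covers B1=F, B3=F, B4=S, B5=T, B6=E, B7=T
pool-wide coverage (10 outcomes): B1=F, B3=F, B4=S, B5=T, B5=F, B6=S, B6=E, B7=T, B7=F, B8=T
size 1 is not enough: best union over all size-1 subsets is 6/10
size 2 is not enough: best union over all size-2 subsets is 9/10
size 3: inputs {1, 2, 5} cover all 10 outcomes, and no lexicographically smaller subset of this size does

Answer: 3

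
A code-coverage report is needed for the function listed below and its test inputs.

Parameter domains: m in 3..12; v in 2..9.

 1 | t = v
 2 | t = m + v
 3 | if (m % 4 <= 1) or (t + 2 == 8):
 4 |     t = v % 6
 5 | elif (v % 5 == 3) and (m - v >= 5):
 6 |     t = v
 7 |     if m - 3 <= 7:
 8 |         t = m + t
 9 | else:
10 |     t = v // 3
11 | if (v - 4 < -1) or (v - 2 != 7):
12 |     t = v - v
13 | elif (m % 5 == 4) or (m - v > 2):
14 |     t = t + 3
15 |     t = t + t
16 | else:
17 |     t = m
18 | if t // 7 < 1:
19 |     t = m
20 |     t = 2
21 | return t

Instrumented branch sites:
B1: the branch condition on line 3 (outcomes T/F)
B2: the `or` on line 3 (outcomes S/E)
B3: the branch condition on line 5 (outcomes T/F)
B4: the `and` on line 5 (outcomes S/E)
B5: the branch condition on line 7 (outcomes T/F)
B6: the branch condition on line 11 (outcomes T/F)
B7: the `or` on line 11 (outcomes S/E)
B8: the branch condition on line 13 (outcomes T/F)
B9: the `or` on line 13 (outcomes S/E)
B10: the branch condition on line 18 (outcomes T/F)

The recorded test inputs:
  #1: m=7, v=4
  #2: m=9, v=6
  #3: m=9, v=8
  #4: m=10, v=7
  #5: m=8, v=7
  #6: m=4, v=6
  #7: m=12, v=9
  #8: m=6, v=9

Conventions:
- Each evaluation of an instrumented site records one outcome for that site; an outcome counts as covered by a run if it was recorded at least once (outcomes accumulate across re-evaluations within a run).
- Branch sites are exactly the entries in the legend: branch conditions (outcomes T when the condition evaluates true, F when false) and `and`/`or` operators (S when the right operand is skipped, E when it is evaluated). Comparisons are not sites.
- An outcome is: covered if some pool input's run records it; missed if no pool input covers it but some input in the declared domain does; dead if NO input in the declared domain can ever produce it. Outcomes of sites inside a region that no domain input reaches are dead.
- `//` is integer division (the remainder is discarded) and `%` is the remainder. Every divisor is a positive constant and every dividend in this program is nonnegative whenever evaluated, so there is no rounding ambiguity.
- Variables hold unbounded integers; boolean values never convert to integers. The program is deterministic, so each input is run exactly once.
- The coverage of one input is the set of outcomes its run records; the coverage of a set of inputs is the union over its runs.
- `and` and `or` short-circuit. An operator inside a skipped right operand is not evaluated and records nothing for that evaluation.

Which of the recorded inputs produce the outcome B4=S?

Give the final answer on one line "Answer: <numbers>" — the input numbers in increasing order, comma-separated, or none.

input #1 (m=7, v=4): records B4=S
input #2 (m=9, v=6): does not record B4=S
input #3 (m=9, v=8): does not record B4=S
input #4 (m=10, v=7): records B4=S
input #5 (m=8, v=7): does not record B4=S
input #6 (m=4, v=6): does not record B4=S
input #7 (m=12, v=9): does not record B4=S
input #8 (m=6, v=9): records B4=S

Answer: 1, 4, 8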